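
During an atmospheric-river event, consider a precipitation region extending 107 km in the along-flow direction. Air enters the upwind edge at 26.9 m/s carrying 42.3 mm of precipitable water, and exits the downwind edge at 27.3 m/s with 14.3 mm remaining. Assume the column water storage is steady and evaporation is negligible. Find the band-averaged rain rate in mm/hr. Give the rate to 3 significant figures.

Column moisture flux per unit crosswind length is F = V × PW.
Inflow: F_in = 26.9 × 42.3 = 1137.87 mm·m/s
Outflow: F_out = 27.3 × 14.3 = 390.39 mm·m/s
Steady-state rate R = (F_in − F_out)/L = (1137.87 − 390.39) / 107000 m = 6.986e-03 mm/s.
R = 6.986e-03 × 3600 = 25.1 mm/hr.

R ≈ 25.1 mm/hr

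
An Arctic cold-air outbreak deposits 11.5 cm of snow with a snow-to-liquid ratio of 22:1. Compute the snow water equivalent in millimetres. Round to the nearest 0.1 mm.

SWE = snow depth / ratio = 11.5 cm / 22 = 0.523 cm = 5.2 mm.

SWE ≈ 5.2 mm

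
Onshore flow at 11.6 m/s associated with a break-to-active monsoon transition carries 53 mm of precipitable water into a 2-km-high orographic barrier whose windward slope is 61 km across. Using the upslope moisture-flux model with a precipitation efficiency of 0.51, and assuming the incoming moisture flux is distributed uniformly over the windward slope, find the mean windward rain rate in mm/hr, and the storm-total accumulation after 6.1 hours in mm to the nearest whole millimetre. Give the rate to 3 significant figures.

Incoming column moisture flux per unit ridge length: F = V × PW = 11.6 × 53 = 614.8 mm·m/s.
Spread over the 61 km slope with efficiency ε = 0.51: R = ε·F/W = 0.51 × 614.8 / 61000 m = 5.140e-03 mm/s.
R = 5.140e-03 × 3600 = 18.5 mm/hr.
Over 6.1 h: total = 18.5 × 6.1 = 112.85 ≈ 113 mm.

R ≈ 18.5 mm/hr; total ≈ 113 mm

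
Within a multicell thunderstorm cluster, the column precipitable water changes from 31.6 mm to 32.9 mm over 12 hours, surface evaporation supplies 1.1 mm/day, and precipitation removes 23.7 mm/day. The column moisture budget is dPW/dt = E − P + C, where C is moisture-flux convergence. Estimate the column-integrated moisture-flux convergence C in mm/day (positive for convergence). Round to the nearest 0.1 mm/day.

C ≈ 25.2 mm/day

dPW/dt = (32.9 − 31.6) mm / (12/24 day) = +2.600 mm/day.
C = dPW/dt − E + P = (+2.600) − 1.1 + 23.7 = 25.2 mm/day.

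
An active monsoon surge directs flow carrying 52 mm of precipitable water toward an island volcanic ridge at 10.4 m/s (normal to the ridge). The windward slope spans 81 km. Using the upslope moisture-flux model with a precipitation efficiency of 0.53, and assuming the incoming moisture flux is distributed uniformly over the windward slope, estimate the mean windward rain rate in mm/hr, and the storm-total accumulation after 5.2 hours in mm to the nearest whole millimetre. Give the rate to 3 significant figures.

Incoming column moisture flux per unit ridge length: F = V × PW = 10.4 × 52 = 540.8 mm·m/s.
Spread over the 81 km slope with efficiency ε = 0.53: R = ε·F/W = 0.53 × 540.8 / 81000 m = 3.539e-03 mm/s.
R = 3.539e-03 × 3600 = 12.7 mm/hr.
Over 5.2 h: total = 12.7 × 5.2 = 66.04 ≈ 66 mm.

R ≈ 12.7 mm/hr; total ≈ 66 mm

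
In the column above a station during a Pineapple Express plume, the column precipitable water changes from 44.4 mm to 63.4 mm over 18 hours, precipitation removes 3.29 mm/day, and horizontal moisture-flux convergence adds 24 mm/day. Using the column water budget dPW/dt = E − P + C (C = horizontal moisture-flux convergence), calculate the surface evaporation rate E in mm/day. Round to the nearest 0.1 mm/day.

E ≈ 4.6 mm/day

dPW/dt = (63.4 − 44.4) mm / (18/24 day) = +25.333 mm/day.
E = dPW/dt + P − C = (+25.333) + 3.29 − (24) = 4.6 mm/day.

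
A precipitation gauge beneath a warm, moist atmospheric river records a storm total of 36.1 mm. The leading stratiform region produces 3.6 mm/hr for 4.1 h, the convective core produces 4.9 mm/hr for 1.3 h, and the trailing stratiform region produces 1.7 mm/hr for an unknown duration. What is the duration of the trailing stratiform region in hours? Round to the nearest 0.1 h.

duration ≈ 8.8 h

Known phases: 3.6 × 4.1 + 4.9 × 1.3 = 14.76 + 6.37 = 21.13 mm.
Remaining depth = 36.1 − 21.13 = 14.97 mm.
Duration = 14.97 / 1.7 = 8.8 h.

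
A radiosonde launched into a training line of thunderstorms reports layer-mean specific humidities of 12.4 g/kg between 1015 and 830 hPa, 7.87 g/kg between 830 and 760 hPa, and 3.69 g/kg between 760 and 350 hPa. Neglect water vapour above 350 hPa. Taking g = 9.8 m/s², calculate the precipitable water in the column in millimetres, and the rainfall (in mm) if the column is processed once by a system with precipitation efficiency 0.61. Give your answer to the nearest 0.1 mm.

Precipitable water is the column-integrated vapour mass per unit area: PW = (1/g) Σ q̄ Δp, with q in kg/kg and Δp in Pa (1 kg/m² of water = 1 mm).
Layer 1015–830 hPa: Δp = 185 hPa = 18500 Pa, q̄ = 0.0124 kg/kg → 0.0124 × 18500 / 9.8 = 23.41 mm
Layer 830–760 hPa: Δp = 70 hPa = 7000 Pa, q̄ = 0.00787 kg/kg → 0.00787 × 7000 / 9.8 = 5.62 mm
Layer 760–350 hPa: Δp = 410 hPa = 41000 Pa, q̄ = 0.00369 kg/kg → 0.00369 × 41000 / 9.8 = 15.44 mm
PW = 23.41 + 5.62 + 15.44 = 44.47 ≈ 44.5 mm.
Rainfall = ε × PW = 0.61 × 44.5 = 27.1 mm.

PW ≈ 44.5 mm; rainfall ≈ 27.1 mm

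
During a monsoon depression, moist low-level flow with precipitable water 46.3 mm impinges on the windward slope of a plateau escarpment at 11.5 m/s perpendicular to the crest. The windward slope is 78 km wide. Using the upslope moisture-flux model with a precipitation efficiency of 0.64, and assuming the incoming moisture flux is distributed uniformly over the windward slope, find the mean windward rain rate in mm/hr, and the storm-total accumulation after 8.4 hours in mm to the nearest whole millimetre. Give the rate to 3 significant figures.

Incoming column moisture flux per unit ridge length: F = V × PW = 11.5 × 46.3 = 532.45 mm·m/s.
Spread over the 78 km slope with efficiency ε = 0.64: R = ε·F/W = 0.64 × 532.45 / 78000 m = 4.369e-03 mm/s.
R = 4.369e-03 × 3600 = 15.7 mm/hr.
Over 8.4 h: total = 15.7 × 8.4 = 131.88 ≈ 132 mm.

R ≈ 15.7 mm/hr; total ≈ 132 mm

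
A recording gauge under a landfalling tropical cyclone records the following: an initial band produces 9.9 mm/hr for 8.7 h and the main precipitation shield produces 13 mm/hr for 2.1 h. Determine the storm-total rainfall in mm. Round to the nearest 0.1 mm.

total ≈ 113.4 mm

Total = Σ Rᵢ Δtᵢ = 9.9 × 8.7 + 13 × 2.1
      = 86.13 + 27.3 = 113.4 mm.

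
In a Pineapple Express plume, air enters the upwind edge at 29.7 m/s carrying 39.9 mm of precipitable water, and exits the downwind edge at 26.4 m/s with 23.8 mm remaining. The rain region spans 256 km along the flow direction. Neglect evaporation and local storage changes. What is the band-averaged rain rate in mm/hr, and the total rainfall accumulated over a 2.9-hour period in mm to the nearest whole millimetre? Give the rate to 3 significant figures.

R ≈ 7.83 mm/hr; total ≈ 23 mm

Column moisture flux per unit crosswind length is F = V × PW.
Inflow: F_in = 29.7 × 39.9 = 1185.03 mm·m/s
Outflow: F_out = 26.4 × 23.8 = 628.32 mm·m/s
Steady-state rate R = (F_in − F_out)/L = (1185.03 − 628.32) / 256000 m = 2.175e-03 mm/s.
R = 2.175e-03 × 3600 = 7.83 mm/hr.
Over 2.9 h: total = 7.83 × 2.9 = 22.707 ≈ 23 mm.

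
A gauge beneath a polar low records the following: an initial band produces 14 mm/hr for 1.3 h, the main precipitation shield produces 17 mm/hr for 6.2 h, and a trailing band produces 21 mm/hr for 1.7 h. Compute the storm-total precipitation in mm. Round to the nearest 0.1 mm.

Total = Σ Rᵢ Δtᵢ = 14 × 1.3 + 17 × 6.2 + 21 × 1.7
      = 18.2 + 105.4 + 35.7 = 159.3 mm.

total ≈ 159.3 mm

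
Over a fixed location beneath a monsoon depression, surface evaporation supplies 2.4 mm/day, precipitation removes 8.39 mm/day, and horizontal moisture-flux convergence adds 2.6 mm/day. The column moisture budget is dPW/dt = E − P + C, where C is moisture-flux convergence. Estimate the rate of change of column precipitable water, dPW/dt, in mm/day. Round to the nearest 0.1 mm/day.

dPW/dt ≈ -3.4 mm/day

dPW/dt = E − P + C = 2.4 − 8.39 + (2.6) = -3.4 mm/day.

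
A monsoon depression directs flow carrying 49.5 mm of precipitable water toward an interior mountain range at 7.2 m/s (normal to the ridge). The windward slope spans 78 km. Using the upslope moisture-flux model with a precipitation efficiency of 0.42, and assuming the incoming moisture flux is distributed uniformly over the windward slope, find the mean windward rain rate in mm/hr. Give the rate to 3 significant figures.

Incoming column moisture flux per unit ridge length: F = V × PW = 7.2 × 49.5 = 356.4 mm·m/s.
Spread over the 78 km slope with efficiency ε = 0.42: R = ε·F/W = 0.42 × 356.4 / 78000 m = 1.919e-03 mm/s.
R = 1.919e-03 × 3600 = 6.91 mm/hr.

R ≈ 6.91 mm/hr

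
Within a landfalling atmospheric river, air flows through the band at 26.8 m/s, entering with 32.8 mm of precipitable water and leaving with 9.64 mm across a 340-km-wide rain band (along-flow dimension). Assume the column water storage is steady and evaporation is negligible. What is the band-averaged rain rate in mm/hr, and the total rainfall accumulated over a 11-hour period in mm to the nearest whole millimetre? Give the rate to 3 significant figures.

R ≈ 6.57 mm/hr; total ≈ 72 mm

Column moisture flux per unit crosswind length is F = V × PW.
Inflow: F_in = 26.8 × 32.8 = 879.04 mm·m/s
Outflow: F_out = 26.8 × 9.64 = 258.352 mm·m/s
Steady-state rate R = (F_in − F_out)/L = (879.04 − 258.352) / 340000 m = 1.826e-03 mm/s.
R = 1.826e-03 × 3600 = 6.57 mm/hr.
Over 11 h: total = 6.57 × 11 = 72.27 ≈ 72 mm.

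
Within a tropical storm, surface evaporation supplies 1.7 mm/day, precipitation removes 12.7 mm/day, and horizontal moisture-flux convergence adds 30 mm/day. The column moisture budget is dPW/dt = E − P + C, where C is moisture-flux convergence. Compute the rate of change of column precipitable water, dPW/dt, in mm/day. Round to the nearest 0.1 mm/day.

dPW/dt ≈ 19.0 mm/day

dPW/dt = E − P + C = 1.7 − 12.7 + (30) = 19.0 mm/day.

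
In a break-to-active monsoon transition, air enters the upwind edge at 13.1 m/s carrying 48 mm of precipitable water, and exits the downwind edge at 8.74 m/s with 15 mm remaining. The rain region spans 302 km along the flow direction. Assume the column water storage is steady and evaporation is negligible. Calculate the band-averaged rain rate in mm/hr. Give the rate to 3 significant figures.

Column moisture flux per unit crosswind length is F = V × PW.
Inflow: F_in = 13.1 × 48 = 628.8 mm·m/s
Outflow: F_out = 8.74 × 15 = 131.1 mm·m/s
Steady-state rate R = (F_in − F_out)/L = (628.8 − 131.1) / 302000 m = 1.648e-03 mm/s.
R = 1.648e-03 × 3600 = 5.93 mm/hr.

R ≈ 5.93 mm/hr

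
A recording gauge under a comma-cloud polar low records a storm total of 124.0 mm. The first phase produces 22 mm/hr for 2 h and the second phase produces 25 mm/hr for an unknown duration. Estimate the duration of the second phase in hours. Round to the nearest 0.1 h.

duration ≈ 3.2 h

Known phases: 22 × 2 = 44 mm.
Remaining depth = 124.0 − 44 = 80 mm.
Duration = 80 / 25 = 3.2 h.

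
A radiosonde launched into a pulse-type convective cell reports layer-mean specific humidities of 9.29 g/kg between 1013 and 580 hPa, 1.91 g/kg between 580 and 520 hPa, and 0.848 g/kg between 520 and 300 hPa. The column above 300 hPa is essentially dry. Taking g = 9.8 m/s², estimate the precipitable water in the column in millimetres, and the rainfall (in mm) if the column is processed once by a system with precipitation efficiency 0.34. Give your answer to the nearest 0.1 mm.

PW ≈ 44.1 mm; rainfall ≈ 15.0 mm

Precipitable water is the column-integrated vapour mass per unit area: PW = (1/g) Σ q̄ Δp, with q in kg/kg and Δp in Pa (1 kg/m² of water = 1 mm).
Layer 1013–580 hPa: Δp = 433 hPa = 43300 Pa, q̄ = 0.00929 kg/kg → 0.00929 × 43300 / 9.8 = 41.05 mm
Layer 580–520 hPa: Δp = 60 hPa = 6000 Pa, q̄ = 0.00191 kg/kg → 0.00191 × 6000 / 9.8 = 1.17 mm
Layer 520–300 hPa: Δp = 220 hPa = 22000 Pa, q̄ = 0.000848 kg/kg → 0.000848 × 22000 / 9.8 = 1.90 mm
PW = 41.05 + 1.17 + 1.90 = 44.12 ≈ 44.1 mm.
Rainfall = ε × PW = 0.34 × 44.1 = 15.0 mm.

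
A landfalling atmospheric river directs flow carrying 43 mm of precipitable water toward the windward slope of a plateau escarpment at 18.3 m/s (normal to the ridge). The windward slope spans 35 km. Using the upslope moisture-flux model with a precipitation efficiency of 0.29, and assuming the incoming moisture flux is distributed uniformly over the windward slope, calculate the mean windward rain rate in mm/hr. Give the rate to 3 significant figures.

R ≈ 23.5 mm/hr

Incoming column moisture flux per unit ridge length: F = V × PW = 18.3 × 43 = 786.9 mm·m/s.
Spread over the 35 km slope with efficiency ε = 0.29: R = ε·F/W = 0.29 × 786.9 / 35000 m = 6.520e-03 mm/s.
R = 6.520e-03 × 3600 = 23.5 mm/hr.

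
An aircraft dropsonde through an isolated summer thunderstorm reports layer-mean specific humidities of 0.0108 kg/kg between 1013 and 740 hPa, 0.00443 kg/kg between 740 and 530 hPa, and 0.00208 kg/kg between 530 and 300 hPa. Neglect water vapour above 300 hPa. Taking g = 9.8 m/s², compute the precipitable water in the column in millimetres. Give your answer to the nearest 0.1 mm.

Precipitable water is the column-integrated vapour mass per unit area: PW = (1/g) Σ q̄ Δp, with q in kg/kg and Δp in Pa (1 kg/m² of water = 1 mm).
Layer 1013–740 hPa: Δp = 273 hPa = 27300 Pa, q̄ = 0.0108 kg/kg → 0.0108 × 27300 / 9.8 = 30.09 mm
Layer 740–530 hPa: Δp = 210 hPa = 21000 Pa, q̄ = 0.00443 kg/kg → 0.00443 × 21000 / 9.8 = 9.49 mm
Layer 530–300 hPa: Δp = 230 hPa = 23000 Pa, q̄ = 0.00208 kg/kg → 0.00208 × 23000 / 9.8 = 4.88 mm
PW = 30.09 + 9.49 + 4.88 = 44.46 ≈ 44.5 mm.

PW ≈ 44.5 mm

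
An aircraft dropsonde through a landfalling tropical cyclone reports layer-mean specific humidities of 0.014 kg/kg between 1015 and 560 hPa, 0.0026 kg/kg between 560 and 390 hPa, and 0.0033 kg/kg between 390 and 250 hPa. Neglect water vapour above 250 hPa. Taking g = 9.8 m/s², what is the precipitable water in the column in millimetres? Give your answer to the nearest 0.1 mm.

Precipitable water is the column-integrated vapour mass per unit area: PW = (1/g) Σ q̄ Δp, with q in kg/kg and Δp in Pa (1 kg/m² of water = 1 mm).
Layer 1015–560 hPa: Δp = 455 hPa = 45500 Pa, q̄ = 0.014 kg/kg → 0.014 × 45500 / 9.8 = 65.00 mm
Layer 560–390 hPa: Δp = 170 hPa = 17000 Pa, q̄ = 0.0026 kg/kg → 0.0026 × 17000 / 9.8 = 4.51 mm
Layer 390–250 hPa: Δp = 140 hPa = 14000 Pa, q̄ = 0.0033 kg/kg → 0.0033 × 14000 / 9.8 = 4.71 mm
PW = 65.00 + 4.51 + 4.71 = 74.22 ≈ 74.2 mm.

PW ≈ 74.2 mm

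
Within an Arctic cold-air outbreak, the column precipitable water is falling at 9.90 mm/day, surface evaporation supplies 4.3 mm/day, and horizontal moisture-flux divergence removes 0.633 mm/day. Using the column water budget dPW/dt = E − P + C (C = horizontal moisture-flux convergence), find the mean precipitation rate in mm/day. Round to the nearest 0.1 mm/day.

dPW/dt = -9.90 mm/day.
P = E + C − dPW/dt = 4.3 + (-0.633) − (-9.90) = 13.6 mm/day.

P ≈ 13.6 mm/day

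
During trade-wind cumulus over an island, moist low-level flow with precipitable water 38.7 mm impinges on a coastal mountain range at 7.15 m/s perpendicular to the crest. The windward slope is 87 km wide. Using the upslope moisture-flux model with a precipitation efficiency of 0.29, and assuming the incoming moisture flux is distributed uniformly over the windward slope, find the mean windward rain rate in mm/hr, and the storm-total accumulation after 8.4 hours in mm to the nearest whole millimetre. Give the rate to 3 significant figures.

R ≈ 3.32 mm/hr; total ≈ 28 mm

Incoming column moisture flux per unit ridge length: F = V × PW = 7.15 × 38.7 = 276.705 mm·m/s.
Spread over the 87 km slope with efficiency ε = 0.29: R = ε·F/W = 0.29 × 276.705 / 87000 m = 9.224e-04 mm/s.
R = 9.224e-04 × 3600 = 3.32 mm/hr.
Over 8.4 h: total = 3.32 × 8.4 = 27.888 ≈ 28 mm.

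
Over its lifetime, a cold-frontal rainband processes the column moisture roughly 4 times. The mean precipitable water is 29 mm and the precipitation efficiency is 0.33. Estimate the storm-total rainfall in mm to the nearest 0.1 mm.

rainfall ≈ 38.3 mm

Each cycle deposits ε × PW = 0.33 × 29 = 9.57 mm.
Over 4 cycles: 4 × 9.57 = 38.3 mm.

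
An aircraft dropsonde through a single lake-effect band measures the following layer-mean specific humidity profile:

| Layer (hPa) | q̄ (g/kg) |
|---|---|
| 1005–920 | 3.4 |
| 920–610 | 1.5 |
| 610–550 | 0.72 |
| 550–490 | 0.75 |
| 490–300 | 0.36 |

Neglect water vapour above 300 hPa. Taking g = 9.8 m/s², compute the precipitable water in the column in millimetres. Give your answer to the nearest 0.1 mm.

Precipitable water is the column-integrated vapour mass per unit area: PW = (1/g) Σ q̄ Δp, with q in kg/kg and Δp in Pa (1 kg/m² of water = 1 mm).
Layer 1005–920 hPa: Δp = 85 hPa = 8500 Pa, q̄ = 0.0034 kg/kg → 0.0034 × 8500 / 9.8 = 2.95 mm
Layer 920–610 hPa: Δp = 310 hPa = 31000 Pa, q̄ = 0.0015 kg/kg → 0.0015 × 31000 / 9.8 = 4.74 mm
Layer 610–550 hPa: Δp = 60 hPa = 6000 Pa, q̄ = 0.00072 kg/kg → 0.00072 × 6000 / 9.8 = 0.44 mm
Layer 550–490 hPa: Δp = 60 hPa = 6000 Pa, q̄ = 0.00075 kg/kg → 0.00075 × 6000 / 9.8 = 0.46 mm
Layer 490–300 hPa: Δp = 190 hPa = 19000 Pa, q̄ = 0.00036 kg/kg → 0.00036 × 19000 / 9.8 = 0.70 mm
PW = 2.95 + 4.74 + 0.44 + 0.46 + 0.70 = 9.29 ≈ 9.3 mm.

PW ≈ 9.3 mm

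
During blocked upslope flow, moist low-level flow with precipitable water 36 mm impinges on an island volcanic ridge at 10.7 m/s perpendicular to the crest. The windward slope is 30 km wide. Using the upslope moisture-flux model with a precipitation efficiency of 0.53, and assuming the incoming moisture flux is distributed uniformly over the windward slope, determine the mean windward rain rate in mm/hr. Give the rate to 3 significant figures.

Incoming column moisture flux per unit ridge length: F = V × PW = 10.7 × 36 = 385.2 mm·m/s.
Spread over the 30 km slope with efficiency ε = 0.53: R = ε·F/W = 0.53 × 385.2 / 30000 m = 6.805e-03 mm/s.
R = 6.805e-03 × 3600 = 24.5 mm/hr.

R ≈ 24.5 mm/hr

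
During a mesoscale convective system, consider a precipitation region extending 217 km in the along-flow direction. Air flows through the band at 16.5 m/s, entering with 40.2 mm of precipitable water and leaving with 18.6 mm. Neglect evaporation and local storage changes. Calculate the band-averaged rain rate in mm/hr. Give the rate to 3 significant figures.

Column moisture flux per unit crosswind length is F = V × PW.
Inflow: F_in = 16.5 × 40.2 = 663.3 mm·m/s
Outflow: F_out = 16.5 × 18.6 = 306.9 mm·m/s
Steady-state rate R = (F_in − F_out)/L = (663.3 − 306.9) / 217000 m = 1.642e-03 mm/s.
R = 1.642e-03 × 3600 = 5.91 mm/hr.

R ≈ 5.91 mm/hr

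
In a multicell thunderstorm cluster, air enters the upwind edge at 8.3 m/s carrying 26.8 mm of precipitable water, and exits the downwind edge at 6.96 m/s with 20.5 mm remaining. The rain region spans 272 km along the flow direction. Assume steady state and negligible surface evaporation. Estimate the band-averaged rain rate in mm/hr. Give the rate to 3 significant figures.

Column moisture flux per unit crosswind length is F = V × PW.
Inflow: F_in = 8.3 × 26.8 = 222.44 mm·m/s
Outflow: F_out = 6.96 × 20.5 = 142.68 mm·m/s
Steady-state rate R = (F_in − F_out)/L = (222.44 − 142.68) / 272000 m = 2.932e-04 mm/s.
R = 2.932e-04 × 3600 = 1.06 mm/hr.

R ≈ 1.06 mm/hr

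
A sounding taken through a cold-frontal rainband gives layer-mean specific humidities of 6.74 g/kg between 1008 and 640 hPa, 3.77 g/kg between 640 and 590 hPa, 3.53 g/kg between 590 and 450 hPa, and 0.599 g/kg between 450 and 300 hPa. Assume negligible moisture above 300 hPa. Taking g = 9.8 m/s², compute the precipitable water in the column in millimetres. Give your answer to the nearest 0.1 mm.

Precipitable water is the column-integrated vapour mass per unit area: PW = (1/g) Σ q̄ Δp, with q in kg/kg and Δp in Pa (1 kg/m² of water = 1 mm).
Layer 1008–640 hPa: Δp = 368 hPa = 36800 Pa, q̄ = 0.00674 kg/kg → 0.00674 × 36800 / 9.8 = 25.31 mm
Layer 640–590 hPa: Δp = 50 hPa = 5000 Pa, q̄ = 0.00377 kg/kg → 0.00377 × 5000 / 9.8 = 1.92 mm
Layer 590–450 hPa: Δp = 140 hPa = 14000 Pa, q̄ = 0.00353 kg/kg → 0.00353 × 14000 / 9.8 = 5.04 mm
Layer 450–300 hPa: Δp = 150 hPa = 15000 Pa, q̄ = 0.000599 kg/kg → 0.000599 × 15000 / 9.8 = 0.92 mm
PW = 25.31 + 1.92 + 5.04 + 0.92 = 33.19 ≈ 33.2 mm.

PW ≈ 33.2 mm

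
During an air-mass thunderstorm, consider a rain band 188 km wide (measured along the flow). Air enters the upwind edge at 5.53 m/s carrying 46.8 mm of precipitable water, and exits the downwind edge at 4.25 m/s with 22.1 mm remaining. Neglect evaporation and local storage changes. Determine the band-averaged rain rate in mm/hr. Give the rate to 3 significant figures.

Column moisture flux per unit crosswind length is F = V × PW.
Inflow: F_in = 5.53 × 46.8 = 258.804 mm·m/s
Outflow: F_out = 4.25 × 22.1 = 93.925 mm·m/s
Steady-state rate R = (F_in − F_out)/L = (258.804 − 93.925) / 188000 m = 8.770e-04 mm/s.
R = 8.770e-04 × 3600 = 3.16 mm/hr.

R ≈ 3.16 mm/hr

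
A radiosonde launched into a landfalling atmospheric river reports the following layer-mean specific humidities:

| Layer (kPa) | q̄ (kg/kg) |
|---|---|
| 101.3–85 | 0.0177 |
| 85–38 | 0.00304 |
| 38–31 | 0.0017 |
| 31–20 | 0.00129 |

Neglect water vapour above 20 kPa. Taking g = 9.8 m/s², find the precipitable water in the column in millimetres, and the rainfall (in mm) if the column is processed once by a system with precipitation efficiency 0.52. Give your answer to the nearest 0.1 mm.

PW ≈ 46.7 mm; rainfall ≈ 24.3 mm

Precipitable water is the column-integrated vapour mass per unit area: PW = (1/g) Σ q̄ Δp, with q in kg/kg and Δp in Pa (1 kg/m² of water = 1 mm).
Layer 101.3–85 kPa: Δp = 163 hPa = 16300 Pa, q̄ = 0.0177 kg/kg → 0.0177 × 16300 / 9.8 = 29.44 mm
Layer 85–38 kPa: Δp = 470 hPa = 47000 Pa, q̄ = 0.00304 kg/kg → 0.00304 × 47000 / 9.8 = 14.58 mm
Layer 38–31 kPa: Δp = 70 hPa = 7000 Pa, q̄ = 0.0017 kg/kg → 0.0017 × 7000 / 9.8 = 1.21 mm
Layer 31–20 kPa: Δp = 110 hPa = 11000 Pa, q̄ = 0.00129 kg/kg → 0.00129 × 11000 / 9.8 = 1.45 mm
PW = 29.44 + 14.58 + 1.21 + 1.45 = 46.68 ≈ 46.7 mm.
Rainfall = ε × PW = 0.52 × 46.7 = 24.3 mm.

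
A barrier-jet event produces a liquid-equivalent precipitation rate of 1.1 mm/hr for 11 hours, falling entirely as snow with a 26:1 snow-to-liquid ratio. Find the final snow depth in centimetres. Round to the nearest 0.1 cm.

snow depth ≈ 31.5 cm

Liquid-equivalent depth = 1.1 × 11 = 12.1 mm.
Snow depth = 12.1 mm × 26 = 314.6 mm = 31.5 cm.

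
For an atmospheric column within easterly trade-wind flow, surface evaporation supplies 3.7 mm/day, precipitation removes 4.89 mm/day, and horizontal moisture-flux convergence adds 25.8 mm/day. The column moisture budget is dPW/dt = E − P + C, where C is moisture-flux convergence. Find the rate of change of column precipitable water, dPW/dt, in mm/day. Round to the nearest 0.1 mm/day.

dPW/dt ≈ 24.6 mm/day

dPW/dt = E − P + C = 3.7 − 4.89 + (25.8) = 24.6 mm/day.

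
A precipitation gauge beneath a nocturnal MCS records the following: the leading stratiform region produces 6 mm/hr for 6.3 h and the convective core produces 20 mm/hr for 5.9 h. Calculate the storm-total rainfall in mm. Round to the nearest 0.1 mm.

total ≈ 155.8 mm

Total = Σ Rᵢ Δtᵢ = 6 × 6.3 + 20 × 5.9
      = 37.8 + 118 = 155.8 mm.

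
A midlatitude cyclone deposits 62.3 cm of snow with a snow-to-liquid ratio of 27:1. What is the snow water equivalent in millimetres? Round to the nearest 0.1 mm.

SWE ≈ 23.1 mm

SWE = snow depth / ratio = 62.3 cm / 27 = 2.307 cm = 23.1 mm.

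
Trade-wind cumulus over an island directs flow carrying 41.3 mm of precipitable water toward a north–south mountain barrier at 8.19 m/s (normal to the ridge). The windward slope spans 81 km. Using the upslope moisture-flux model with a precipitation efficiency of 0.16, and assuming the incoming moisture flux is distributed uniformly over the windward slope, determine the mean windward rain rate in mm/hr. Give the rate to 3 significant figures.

Incoming column moisture flux per unit ridge length: F = V × PW = 8.19 × 41.3 = 338.247 mm·m/s.
Spread over the 81 km slope with efficiency ε = 0.16: R = ε·F/W = 0.16 × 338.247 / 81000 m = 6.681e-04 mm/s.
R = 6.681e-04 × 3600 = 2.41 mm/hr.

R ≈ 2.41 mm/hr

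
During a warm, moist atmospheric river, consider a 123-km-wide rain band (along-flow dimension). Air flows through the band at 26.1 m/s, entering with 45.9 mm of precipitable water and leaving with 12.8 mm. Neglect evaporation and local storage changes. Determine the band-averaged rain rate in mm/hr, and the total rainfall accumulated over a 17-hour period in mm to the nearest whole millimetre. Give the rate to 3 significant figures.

R ≈ 25.3 mm/hr; total ≈ 430 mm

Column moisture flux per unit crosswind length is F = V × PW.
Inflow: F_in = 26.1 × 45.9 = 1197.99 mm·m/s
Outflow: F_out = 26.1 × 12.8 = 334.08 mm·m/s
Steady-state rate R = (F_in − F_out)/L = (1197.99 − 334.08) / 123000 m = 7.024e-03 mm/s.
R = 7.024e-03 × 3600 = 25.3 mm/hr.
Over 17 h: total = 25.3 × 17 = 430.1 ≈ 430 mm.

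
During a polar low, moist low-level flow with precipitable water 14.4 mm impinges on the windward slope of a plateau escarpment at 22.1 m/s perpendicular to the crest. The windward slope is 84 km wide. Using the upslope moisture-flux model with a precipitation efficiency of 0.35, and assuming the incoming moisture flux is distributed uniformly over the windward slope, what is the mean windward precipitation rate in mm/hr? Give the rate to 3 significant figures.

Incoming column moisture flux per unit ridge length: F = V × PW = 22.1 × 14.4 = 318.24 mm·m/s.
Spread over the 84 km slope with efficiency ε = 0.35: R = ε·F/W = 0.35 × 318.24 / 84000 m = 1.326e-03 mm/s.
R = 1.326e-03 × 3600 = 4.77 mm/hr.

R ≈ 4.77 mm/hr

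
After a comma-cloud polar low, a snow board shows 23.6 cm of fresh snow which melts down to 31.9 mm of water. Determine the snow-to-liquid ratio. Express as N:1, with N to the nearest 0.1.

ratio ≈ 7.4

Ratio = snow depth / SWE = 236 mm / 31.9 mm = 7.4, i.e. 7.4:1.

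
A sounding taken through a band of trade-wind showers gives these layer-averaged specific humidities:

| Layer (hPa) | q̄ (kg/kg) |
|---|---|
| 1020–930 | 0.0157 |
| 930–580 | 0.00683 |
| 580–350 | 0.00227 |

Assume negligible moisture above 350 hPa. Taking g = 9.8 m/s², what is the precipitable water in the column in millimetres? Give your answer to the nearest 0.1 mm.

PW ≈ 44.1 mm

Precipitable water is the column-integrated vapour mass per unit area: PW = (1/g) Σ q̄ Δp, with q in kg/kg and Δp in Pa (1 kg/m² of water = 1 mm).
Layer 1020–930 hPa: Δp = 90 hPa = 9000 Pa, q̄ = 0.0157 kg/kg → 0.0157 × 9000 / 9.8 = 14.42 mm
Layer 930–580 hPa: Δp = 350 hPa = 35000 Pa, q̄ = 0.00683 kg/kg → 0.00683 × 35000 / 9.8 = 24.39 mm
Layer 580–350 hPa: Δp = 230 hPa = 23000 Pa, q̄ = 0.00227 kg/kg → 0.00227 × 23000 / 9.8 = 5.33 mm
PW = 14.42 + 24.39 + 5.33 = 44.14 ≈ 44.1 mm.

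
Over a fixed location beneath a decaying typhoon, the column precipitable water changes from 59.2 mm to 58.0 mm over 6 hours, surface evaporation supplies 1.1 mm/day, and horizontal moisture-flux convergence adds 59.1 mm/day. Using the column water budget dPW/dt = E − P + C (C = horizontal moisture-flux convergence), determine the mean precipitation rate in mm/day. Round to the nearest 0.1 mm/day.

P ≈ 65.0 mm/day

dPW/dt = (58.0 − 59.2) mm / (6/24 day) = -4.800 mm/day.
P = E + C − dPW/dt = 1.1 + (59.1) − (-4.800) = 65.0 mm/day.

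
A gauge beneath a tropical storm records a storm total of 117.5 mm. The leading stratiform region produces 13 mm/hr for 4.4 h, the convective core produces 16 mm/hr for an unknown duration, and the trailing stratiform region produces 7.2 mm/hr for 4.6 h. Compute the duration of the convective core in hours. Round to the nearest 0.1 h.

duration ≈ 1.7 h

Known phases: 13 × 4.4 + 7.2 × 4.6 = 57.2 + 33.12 = 90.32 mm.
Remaining depth = 117.5 − 90.32 = 27.18 mm.
Duration = 27.18 / 16 = 1.7 h.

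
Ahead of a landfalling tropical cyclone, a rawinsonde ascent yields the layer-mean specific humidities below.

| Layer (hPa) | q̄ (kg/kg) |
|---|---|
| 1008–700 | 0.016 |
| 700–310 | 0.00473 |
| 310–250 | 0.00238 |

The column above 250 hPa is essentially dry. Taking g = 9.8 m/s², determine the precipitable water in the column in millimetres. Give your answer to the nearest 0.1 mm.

Precipitable water is the column-integrated vapour mass per unit area: PW = (1/g) Σ q̄ Δp, with q in kg/kg and Δp in Pa (1 kg/m² of water = 1 mm).
Layer 1008–700 hPa: Δp = 308 hPa = 30800 Pa, q̄ = 0.016 kg/kg → 0.016 × 30800 / 9.8 = 50.29 mm
Layer 700–310 hPa: Δp = 390 hPa = 39000 Pa, q̄ = 0.00473 kg/kg → 0.00473 × 39000 / 9.8 = 18.82 mm
Layer 310–250 hPa: Δp = 60 hPa = 6000 Pa, q̄ = 0.00238 kg/kg → 0.00238 × 6000 / 9.8 = 1.46 mm
PW = 50.29 + 18.82 + 1.46 = 70.57 ≈ 70.6 mm.

PW ≈ 70.6 mm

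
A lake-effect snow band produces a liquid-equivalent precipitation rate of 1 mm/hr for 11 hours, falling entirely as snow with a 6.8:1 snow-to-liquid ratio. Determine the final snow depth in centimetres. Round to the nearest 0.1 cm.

snow depth ≈ 7.5 cm

Liquid-equivalent depth = 1 × 11 = 11 mm.
Snow depth = 11 mm × 6.8 = 74.8 mm = 7.5 cm.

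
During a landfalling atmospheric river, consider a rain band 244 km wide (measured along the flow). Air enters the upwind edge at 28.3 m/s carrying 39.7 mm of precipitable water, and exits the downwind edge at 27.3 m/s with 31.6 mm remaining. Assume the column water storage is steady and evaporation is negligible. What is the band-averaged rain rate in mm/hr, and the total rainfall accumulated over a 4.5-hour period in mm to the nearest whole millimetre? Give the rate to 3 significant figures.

Column moisture flux per unit crosswind length is F = V × PW.
Inflow: F_in = 28.3 × 39.7 = 1123.51 mm·m/s
Outflow: F_out = 27.3 × 31.6 = 862.68 mm·m/s
Steady-state rate R = (F_in − F_out)/L = (1123.51 − 862.68) / 244000 m = 1.069e-03 mm/s.
R = 1.069e-03 × 3600 = 3.85 mm/hr.
Over 4.5 h: total = 3.85 × 4.5 = 17.325 ≈ 17 mm.

R ≈ 3.85 mm/hr; total ≈ 17 mm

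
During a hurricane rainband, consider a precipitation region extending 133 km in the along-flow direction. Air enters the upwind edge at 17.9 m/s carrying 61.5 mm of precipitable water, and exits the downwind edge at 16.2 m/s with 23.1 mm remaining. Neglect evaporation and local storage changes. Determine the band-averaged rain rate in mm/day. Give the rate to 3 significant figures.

Column moisture flux per unit crosswind length is F = V × PW.
Inflow: F_in = 17.9 × 61.5 = 1100.85 mm·m/s
Outflow: F_out = 16.2 × 23.1 = 374.22 mm·m/s
Steady-state rate R = (F_in − F_out)/L = (1100.85 − 374.22) / 133000 m = 5.463e-03 mm/s.
R = 5.463e-03 × 3600 × 24 = 472 mm/day.

R ≈ 472 mm/day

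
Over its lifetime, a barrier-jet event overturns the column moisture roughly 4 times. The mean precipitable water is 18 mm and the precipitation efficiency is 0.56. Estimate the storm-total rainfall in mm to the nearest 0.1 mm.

Each cycle deposits ε × PW = 0.56 × 18 = 10.08 mm.
Over 4 cycles: 4 × 10.08 = 40.3 mm.

rainfall ≈ 40.3 mm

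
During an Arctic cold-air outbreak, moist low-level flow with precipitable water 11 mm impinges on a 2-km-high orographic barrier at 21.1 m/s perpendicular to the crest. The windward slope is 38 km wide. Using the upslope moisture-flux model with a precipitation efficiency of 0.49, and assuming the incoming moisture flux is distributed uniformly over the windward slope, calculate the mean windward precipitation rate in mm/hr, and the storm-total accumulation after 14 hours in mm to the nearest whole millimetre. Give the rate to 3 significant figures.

Incoming column moisture flux per unit ridge length: F = V × PW = 21.1 × 11 = 232.1 mm·m/s.
Spread over the 38 km slope with efficiency ε = 0.49: R = ε·F/W = 0.49 × 232.1 / 38000 m = 2.993e-03 mm/s.
R = 2.993e-03 × 3600 = 10.8 mm/hr.
Over 14 h: total = 10.8 × 14 = 151.2 ≈ 151 mm.

R ≈ 10.8 mm/hr; total ≈ 151 mm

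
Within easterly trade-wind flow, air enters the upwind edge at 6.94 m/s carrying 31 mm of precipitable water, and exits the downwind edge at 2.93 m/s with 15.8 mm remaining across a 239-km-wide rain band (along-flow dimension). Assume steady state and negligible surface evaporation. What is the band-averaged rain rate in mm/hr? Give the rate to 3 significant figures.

Column moisture flux per unit crosswind length is F = V × PW.
Inflow: F_in = 6.94 × 31 = 215.14 mm·m/s
Outflow: F_out = 2.93 × 15.8 = 46.294 mm·m/s
Steady-state rate R = (F_in − F_out)/L = (215.14 − 46.294) / 239000 m = 7.065e-04 mm/s.
R = 7.065e-04 × 3600 = 2.54 mm/hr.

R ≈ 2.54 mm/hr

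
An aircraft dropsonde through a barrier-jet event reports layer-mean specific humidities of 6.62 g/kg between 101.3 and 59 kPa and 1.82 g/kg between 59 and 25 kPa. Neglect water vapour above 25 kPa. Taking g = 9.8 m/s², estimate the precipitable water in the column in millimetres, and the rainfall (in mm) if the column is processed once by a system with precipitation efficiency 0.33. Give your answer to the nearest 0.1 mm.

Precipitable water is the column-integrated vapour mass per unit area: PW = (1/g) Σ q̄ Δp, with q in kg/kg and Δp in Pa (1 kg/m² of water = 1 mm).
Layer 101.3–59 kPa: Δp = 423 hPa = 42300 Pa, q̄ = 0.00662 kg/kg → 0.00662 × 42300 / 9.8 = 28.57 mm
Layer 59–25 kPa: Δp = 340 hPa = 34000 Pa, q̄ = 0.00182 kg/kg → 0.00182 × 34000 / 9.8 = 6.31 mm
PW = 28.57 + 6.31 = 34.88 ≈ 34.9 mm.
Rainfall = ε × PW = 0.33 × 34.9 = 11.5 mm.

PW ≈ 34.9 mm; rainfall ≈ 11.5 mm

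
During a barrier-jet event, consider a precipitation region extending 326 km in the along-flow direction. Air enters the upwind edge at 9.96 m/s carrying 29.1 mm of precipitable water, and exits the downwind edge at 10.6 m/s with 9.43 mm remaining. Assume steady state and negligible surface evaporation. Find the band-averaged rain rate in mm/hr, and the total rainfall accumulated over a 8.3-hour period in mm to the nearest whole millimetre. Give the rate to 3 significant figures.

R ≈ 2.10 mm/hr; total ≈ 17 mm

Column moisture flux per unit crosswind length is F = V × PW.
Inflow: F_in = 9.96 × 29.1 = 289.836 mm·m/s
Outflow: F_out = 10.6 × 9.43 = 99.958 mm·m/s
Steady-state rate R = (F_in − F_out)/L = (289.836 − 99.958) / 326000 m = 5.824e-04 mm/s.
R = 5.824e-04 × 3600 = 2.10 mm/hr.
Over 8.3 h: total = 2.10 × 8.3 = 17.43 ≈ 17 mm.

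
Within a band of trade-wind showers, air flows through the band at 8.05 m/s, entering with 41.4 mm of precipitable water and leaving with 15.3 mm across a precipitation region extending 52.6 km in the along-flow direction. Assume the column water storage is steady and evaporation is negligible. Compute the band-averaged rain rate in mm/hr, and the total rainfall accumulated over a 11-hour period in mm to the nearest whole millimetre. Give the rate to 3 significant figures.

R ≈ 14.4 mm/hr; total ≈ 158 mm

Column moisture flux per unit crosswind length is F = V × PW.
Inflow: F_in = 8.05 × 41.4 = 333.27 mm·m/s
Outflow: F_out = 8.05 × 15.3 = 123.165 mm·m/s
Steady-state rate R = (F_in − F_out)/L = (333.27 − 123.165) / 52600 m = 3.994e-03 mm/s.
R = 3.994e-03 × 3600 = 14.4 mm/hr.
Over 11 h: total = 14.4 × 11 = 158.4 ≈ 158 mm.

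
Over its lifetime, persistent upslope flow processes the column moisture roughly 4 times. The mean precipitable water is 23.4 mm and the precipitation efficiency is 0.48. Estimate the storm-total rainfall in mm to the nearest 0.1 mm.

Each cycle deposits ε × PW = 0.48 × 23.4 = 11.232 mm.
Over 4 cycles: 4 × 11.232 = 44.9 mm.

rainfall ≈ 44.9 mm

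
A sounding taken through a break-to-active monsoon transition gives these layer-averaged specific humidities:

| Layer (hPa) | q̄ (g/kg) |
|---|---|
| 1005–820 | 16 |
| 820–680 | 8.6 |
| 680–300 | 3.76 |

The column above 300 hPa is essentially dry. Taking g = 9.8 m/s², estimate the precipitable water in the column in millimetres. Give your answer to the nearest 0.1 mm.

PW ≈ 57.1 mm

Precipitable water is the column-integrated vapour mass per unit area: PW = (1/g) Σ q̄ Δp, with q in kg/kg and Δp in Pa (1 kg/m² of water = 1 mm).
Layer 1005–820 hPa: Δp = 185 hPa = 18500 Pa, q̄ = 0.016 kg/kg → 0.016 × 18500 / 9.8 = 30.20 mm
Layer 820–680 hPa: Δp = 140 hPa = 14000 Pa, q̄ = 0.0086 kg/kg → 0.0086 × 14000 / 9.8 = 12.29 mm
Layer 680–300 hPa: Δp = 380 hPa = 38000 Pa, q̄ = 0.00376 kg/kg → 0.00376 × 38000 / 9.8 = 14.58 mm
PW = 30.20 + 12.29 + 14.58 = 57.07 ≈ 57.1 mm.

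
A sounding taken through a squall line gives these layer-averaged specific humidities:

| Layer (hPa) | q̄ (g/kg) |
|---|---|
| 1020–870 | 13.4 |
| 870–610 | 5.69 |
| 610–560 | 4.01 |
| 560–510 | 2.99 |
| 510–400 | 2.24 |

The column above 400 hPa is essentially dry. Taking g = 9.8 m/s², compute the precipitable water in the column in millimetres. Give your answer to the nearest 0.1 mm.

Precipitable water is the column-integrated vapour mass per unit area: PW = (1/g) Σ q̄ Δp, with q in kg/kg and Δp in Pa (1 kg/m² of water = 1 mm).
Layer 1020–870 hPa: Δp = 150 hPa = 15000 Pa, q̄ = 0.0134 kg/kg → 0.0134 × 15000 / 9.8 = 20.51 mm
Layer 870–610 hPa: Δp = 260 hPa = 26000 Pa, q̄ = 0.00569 kg/kg → 0.00569 × 26000 / 9.8 = 15.10 mm
Layer 610–560 hPa: Δp = 50 hPa = 5000 Pa, q̄ = 0.00401 kg/kg → 0.00401 × 5000 / 9.8 = 2.05 mm
Layer 560–510 hPa: Δp = 50 hPa = 5000 Pa, q̄ = 0.00299 kg/kg → 0.00299 × 5000 / 9.8 = 1.53 mm
Layer 510–400 hPa: Δp = 110 hPa = 11000 Pa, q̄ = 0.00224 kg/kg → 0.00224 × 11000 / 9.8 = 2.51 mm
PW = 20.51 + 15.10 + 2.05 + 1.53 + 2.51 = 41.70 ≈ 41.7 mm.

PW ≈ 41.7 mm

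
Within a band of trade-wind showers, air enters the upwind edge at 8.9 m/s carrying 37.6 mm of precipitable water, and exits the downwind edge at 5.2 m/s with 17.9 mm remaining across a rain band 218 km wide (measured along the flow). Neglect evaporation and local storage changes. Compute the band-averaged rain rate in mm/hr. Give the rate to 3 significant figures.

R ≈ 3.99 mm/hr

Column moisture flux per unit crosswind length is F = V × PW.
Inflow: F_in = 8.9 × 37.6 = 334.64 mm·m/s
Outflow: F_out = 5.2 × 17.9 = 93.08 mm·m/s
Steady-state rate R = (F_in − F_out)/L = (334.64 − 93.08) / 218000 m = 1.108e-03 mm/s.
R = 1.108e-03 × 3600 = 3.99 mm/hr.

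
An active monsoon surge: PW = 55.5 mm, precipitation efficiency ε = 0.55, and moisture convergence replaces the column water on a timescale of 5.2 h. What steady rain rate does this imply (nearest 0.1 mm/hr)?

R ≈ 5.9 mm/hr

Each overturning extracts ε × PW = 0.55 × 55.5 = 30.525 mm.
Rate = ε·PW / τ = 30.525 / 5.2 h = 5.9 mm/hr.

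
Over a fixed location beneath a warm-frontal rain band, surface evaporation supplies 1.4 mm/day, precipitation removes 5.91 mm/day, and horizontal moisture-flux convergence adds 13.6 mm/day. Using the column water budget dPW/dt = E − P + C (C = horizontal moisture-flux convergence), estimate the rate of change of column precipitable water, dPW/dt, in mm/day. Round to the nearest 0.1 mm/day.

dPW/dt = E − P + C = 1.4 − 5.91 + (13.6) = 9.1 mm/day.

dPW/dt ≈ 9.1 mm/day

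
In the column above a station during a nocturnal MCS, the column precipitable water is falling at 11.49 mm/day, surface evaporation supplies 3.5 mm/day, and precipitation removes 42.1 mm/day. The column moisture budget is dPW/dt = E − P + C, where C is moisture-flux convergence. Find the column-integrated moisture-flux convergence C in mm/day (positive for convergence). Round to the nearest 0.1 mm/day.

C ≈ 27.1 mm/day

dPW/dt = -11.49 mm/day.
C = dPW/dt − E + P = (-11.49) − 3.5 + 42.1 = 27.1 mm/day.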